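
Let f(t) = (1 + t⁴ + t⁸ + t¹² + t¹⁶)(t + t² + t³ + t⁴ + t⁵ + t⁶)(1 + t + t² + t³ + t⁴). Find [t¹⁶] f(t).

7

(1 + t⁴ + t⁸ + t¹² + t¹⁶) has coefficients 1,0,0,0,1,0,0,0,1,0,0,0,1,0,0,0,1 for degrees 0…16.
(t + t² + t³ + t⁴ + t⁵ + t⁶) has coefficients 0,1,1,1,1,1,1,0,0,0,0,0,0,0,0,0,0 for degrees 0…16.
Finally multiplying by (1 + t + t² + t³ + t⁴), the product of all factors after the first has coefficients 0,1,2,3,4,5,5,4,3,2,1,0,0,0,0,0,0 for degrees 0…16.
[t¹⁶] = 1·0 + 1·0 + 1·3 + 1·4 + 1·0 = 7.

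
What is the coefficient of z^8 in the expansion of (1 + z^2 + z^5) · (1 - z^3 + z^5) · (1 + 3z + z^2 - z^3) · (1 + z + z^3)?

(1 + z^2 + z^5) has coefficients 1,0,1,0,0,1 for degrees 0…5.
(1 - z^3 + z^5) has coefficients 1,0,0,-1,0,1,0,0,0 for degrees 0…8.
Multiplying by (1 + 3z + z^2 - z^3) gives running coefficients 1,3,1,-2,-3,0,4,1,-1 for degrees 0…8.
Finally multiplying by (1 + z + z^3), the product of all factors after the first has coefficients 1,4,4,0,-2,-2,2,2,0 for degrees 0…8.
[z^8] = 1·0 + 1·2 + 1·0 = 2.

2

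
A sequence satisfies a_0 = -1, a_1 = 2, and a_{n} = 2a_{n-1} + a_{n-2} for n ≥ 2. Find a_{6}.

111

The ordinary generating function has denominator 1 - 2y - y^2.
Iterating the recurrence: a_0,…,a_{6} = -1, 2, 3, 8, 19, 46, 111.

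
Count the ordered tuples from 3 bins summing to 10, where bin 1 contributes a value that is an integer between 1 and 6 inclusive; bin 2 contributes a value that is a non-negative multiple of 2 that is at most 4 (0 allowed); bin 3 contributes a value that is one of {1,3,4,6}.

8

The generating function for the choices is (q + q^2 + q^3 + q^4 + q^5 + q^6)·(1 + q^2 + q^4)·(q + q^3 + q^4 + q^6); the count is [q^10].
(q + q^2 + q^3 + q^4 + q^5 + q^6) has coefficients 0,1,1,1,1,1,1 for degrees 0…6.
(1 + q^2 + q^4) has coefficients 1,0,1,0,1,0,0,0,0,0,0 for degrees 0…10.
Finally multiplying by (q + q^3 + q^4 + q^6), the product of all factors after the first has coefficients 0,1,0,2,1,2,2,1,2,0,1 for degrees 0…10.
[q^10] = 1·0 + 1·2 + 1·1 + 1·2 + 1·2 + 1·1 = 8.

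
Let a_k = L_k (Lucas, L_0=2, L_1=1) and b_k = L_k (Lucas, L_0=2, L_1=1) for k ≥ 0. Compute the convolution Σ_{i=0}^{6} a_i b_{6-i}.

The convolution is the x^6 coefficient of A(x)B(x).
Σ = 2·18 + 1·11 + 3·7 + 4·4 + 7·3 + 11·1 + 18·2 = 152.

152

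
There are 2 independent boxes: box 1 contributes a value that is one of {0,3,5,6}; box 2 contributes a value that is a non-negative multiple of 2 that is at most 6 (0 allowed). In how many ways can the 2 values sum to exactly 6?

2

The generating function for the choices is (1 + y^3 + y^5 + y^6)·(1 + y^2 + y^4 + y^6); the count is [y^6].
(1 + y^3 + y^5 + y^6) has coefficients 1,0,0,1,0,1,1 for degrees 0…6.
(1 + y^2 + y^4 + y^6) has coefficients 1,0,1,0,1,0,1 for degrees 0…6.
[y^6] = 1·1 + 1·0 + 1·0 + 1·1 = 2.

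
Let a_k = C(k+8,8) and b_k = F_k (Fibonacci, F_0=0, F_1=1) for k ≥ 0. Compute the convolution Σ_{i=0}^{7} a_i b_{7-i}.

The convolution is the x^7 coefficient of A(x)B(x).
Σ = 1·13 + 9·8 + 45·5 + 165·3 + 495·2 + 1287·1 + 3003·1 + 6435·0 = 6085.

6085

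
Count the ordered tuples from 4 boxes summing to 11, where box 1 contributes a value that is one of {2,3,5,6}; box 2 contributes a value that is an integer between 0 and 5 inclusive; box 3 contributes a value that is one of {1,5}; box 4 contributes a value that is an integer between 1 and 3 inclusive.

The generating function for the choices is (x^2 + x^3 + x^5 + x^6)·(1 + x + x^2 + x^3 + x^4 + x^5)·(x + x^5)·(x + x^2 + x^3); the count is [x^11].
(x^2 + x^3 + x^5 + x^6) has coefficients 0,0,1,1,0,1,1 for degrees 0…6.
(1 + x + x^2 + x^3 + x^4 + x^5) has coefficients 1,1,1,1,1,1,0,0,0,0,0,0 for degrees 0…11.
Multiplying by (x + x^5) gives running coefficients 0,1,1,1,1,2,2,1,1,1,1,0 for degrees 0…11.
Finally multiplying by (x + x^2 + x^3), the product of all factors after the first has coefficients 0,0,1,2,3,3,4,5,5,4,3,3 for degrees 0…11.
[x^11] = 1·4 + 1·5 + 1·4 + 1·3 = 16.

16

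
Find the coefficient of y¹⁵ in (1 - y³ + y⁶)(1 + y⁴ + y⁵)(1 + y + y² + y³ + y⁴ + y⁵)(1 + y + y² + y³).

(1 - y³ + y⁶) has coefficients 1,0,0,-1,0,0,1 for degrees 0…6.
(1 + y⁴ + y⁵) has coefficients 1,0,0,0,1,1,0,0,0,0,0,0,0,0,0,0 for degrees 0…15.
Multiplying by (1 + y + y² + y³ + y⁴ + y⁵) gives running coefficients 1,1,1,1,2,3,2,2,2,2,1,0,0,0,0,0 for degrees 0…15.
Finally multiplying by (1 + y + y² + y³), the product of all factors after the first has coefficients 1,2,3,4,5,7,8,9,9,8,7,5,3,1,0,0 for degrees 0…15.
[y¹⁵] = 1·0 − 1·3 + 1·8 = 5.

5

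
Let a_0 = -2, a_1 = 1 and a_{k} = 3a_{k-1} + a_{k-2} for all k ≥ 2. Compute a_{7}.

469

The ordinary generating function has denominator 1 - 3t - t^2.
Iterating the recurrence: a_0,…,a_{7} = -2, 1, 1, 4, 13, 43, 142, 469.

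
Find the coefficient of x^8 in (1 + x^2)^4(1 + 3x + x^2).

5

(1 + x^2)^4 has coefficients 1,0,4,0,6,0,4,0,1 for degrees 0…8.
(1 + 3x + x^2) has coefficients 1,3,1,0,0,0,0,0,0 for degrees 0…8.
[x^8] = 1·0 + 4·0 + 6·0 + 4·1 + 1·1 = 5.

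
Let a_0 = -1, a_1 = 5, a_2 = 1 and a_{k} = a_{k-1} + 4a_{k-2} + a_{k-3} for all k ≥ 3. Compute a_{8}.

The ordinary generating function has denominator 1 - q - 4q^2 - q^3.
Iterating the recurrence: a_0,…,a_{8} = -1, 5, 1, 20, 29, 110, 246, 715, 1809.

1809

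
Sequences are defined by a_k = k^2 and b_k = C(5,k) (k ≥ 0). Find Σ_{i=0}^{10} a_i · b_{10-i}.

This is [x^10] in the product of the two ordinary generating functions.
Σ = 0·0 + 1·0 + 4·0 + 9·0 + 16·0 + 25·1 + 36·5 + 49·10 + 64·10 + 81·5 + 100·1 = 1840.

1840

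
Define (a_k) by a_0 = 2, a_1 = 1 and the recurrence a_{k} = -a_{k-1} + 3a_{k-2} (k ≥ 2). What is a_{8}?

365

The ordinary generating function has denominator 1 + x - 3x^2.
Iterating the recurrence: a_0,…,a_{8} = 2, 1, 5, -2, 17, -23, 74, -143, 365.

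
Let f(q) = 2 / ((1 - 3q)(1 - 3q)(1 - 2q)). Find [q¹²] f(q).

The denominator gives the recurrence a_n = 8a_(n−1) − 21a_(n−2) + 18a_(n−3) for n ≥ 3; the numerator fixes a_0 = 2, a_1 = 16, a_2 = 86.
Iterating: 2, 16, 86, 388, 1586, 6088, 22382, 79756, 277610, 948880, 3196838, 10645204, 35107874, so a_12 = 35107874.

35107874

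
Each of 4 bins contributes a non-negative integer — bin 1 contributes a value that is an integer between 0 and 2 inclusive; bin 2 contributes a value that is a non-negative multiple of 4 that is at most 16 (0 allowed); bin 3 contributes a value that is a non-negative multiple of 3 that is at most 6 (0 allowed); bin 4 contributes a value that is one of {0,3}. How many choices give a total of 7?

The generating function for the choices is (1 + z + z^2)·(1 + z^4 + z^8 + z^12 + z^16)·(1 + z^3 + z^6)·(1 + z^3); the count is [z^7].
(1 + z + z^2) has coefficients 1,1,1 for degrees 0…2.
(1 + z^4 + z^8 + z^12 + z^16) has coefficients 1,0,0,0,1,0,0,0 for degrees 0…7.
Multiplying by (1 + z^3 + z^6) gives running coefficients 1,0,0,1,1,0,1,1 for degrees 0…7.
Finally multiplying by (1 + z^3), the product of all factors after the first has coefficients 1,0,0,2,1,0,2,2 for degrees 0…7.
[z^7] = 1·2 + 1·2 + 1·0 = 4.

4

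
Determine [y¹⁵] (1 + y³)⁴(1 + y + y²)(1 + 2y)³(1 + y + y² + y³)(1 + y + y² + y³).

(1 + y³)⁴ has coefficients 1,0,0,4,0,0,6,0,0,4,0,0,1 for degrees 0…12.
(1 + y + y²) has coefficients 1,1,1,0,0,0,0,0,0,0,0,0,0,0,0,0 for degrees 0…15.
Multiplying by (1 + 2y)³ gives running coefficients 1,7,19,26,20,8,0,0,0,0,0,0,0,0,0,0 for degrees 0…15.
Multiplying by (1 + y + y² + y³) gives running coefficients 1,8,27,53,72,73,54,28,8,0,0,0,0,0,0,0 for degrees 0…15.
Finally multiplying by (1 + y + y² + y³), the product of all factors after the first has coefficients 1,9,36,89,160,225,252,227,163,90,36,8,0,0,0,0 for degrees 0…15.
[y¹⁵] = 1·0 + 4·0 + 6·90 + 4·252 + 1·89 = 1637.

1637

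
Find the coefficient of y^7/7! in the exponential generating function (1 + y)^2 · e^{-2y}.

-576

The EGF product rule gives c_7 = Σ_{k_1+k_2=7} C(7; k_1,k_2) · ∏ g_i(k_i), where (1+y)^2 gives the falling factorial (2)_k; e^{-2y} gives (-2)^k.
g_1(k) for k = 0…7: 1, 2, 2, 0, 0, 0, 0, 0.
g_2(k) for k = 0…7: 1, -2, 4, -8, 16, -32, 64, -128.
c_7 = Σ_k C(7,k)·g_1(k)·g_2(7−k) = 1·1·(-128) + 7·2·64 + 21·2·(-32) = −128 + 896 − 1344 = -576.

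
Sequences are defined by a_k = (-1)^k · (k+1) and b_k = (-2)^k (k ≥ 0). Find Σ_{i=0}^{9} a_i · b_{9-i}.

-2036

This is [x^9] in the product of the two ordinary generating functions.
Σ = 1·(-512) − 2·256 + 3·(-128) − 4·64 + 5·(-32) − 6·16 + 7·(-8) − 8·4 + 9·(-2) − 10·1 = -2036.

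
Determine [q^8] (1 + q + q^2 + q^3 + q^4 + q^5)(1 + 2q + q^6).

(1 + q + q^2 + q^3 + q^4 + q^5) has coefficients 1,1,1,1,1,1 for degrees 0…5.
(1 + 2q + q^6) has coefficients 1,2,0,0,0,0,1,0,0 for degrees 0…8.
[q^8] = 1·0 + 1·0 + 1·1 + 1·0 + 1·0 + 1·0 = 1.

1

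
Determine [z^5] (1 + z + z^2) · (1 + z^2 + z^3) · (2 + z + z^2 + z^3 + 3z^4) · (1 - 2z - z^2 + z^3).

-15

(1 + z + z^2) has coefficients 1,1,1 for degrees 0…2.
(1 + z^2 + z^3) has coefficients 1,0,1,1,0,0 for degrees 0…5.
Multiplying by (2 + z + z^2 + z^3 + 3z^4) gives running coefficients 2,1,3,4,5,2 for degrees 0…5.
Finally multiplying by (1 - 2z - z^2 + z^3), the product of all factors after the first has coefficients 2,-3,-1,-1,-5,-9 for degrees 0…5.
[z^5] = 1·(-9) + 1·(-5) + 1·(-1) = -15.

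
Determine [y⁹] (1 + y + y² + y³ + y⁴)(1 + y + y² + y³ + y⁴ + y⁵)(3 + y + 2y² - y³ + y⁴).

12

(1 + y + y² + y³ + y⁴) has coefficients 1,1,1,1,1 for degrees 0…4.
(1 + y + y² + y³ + y⁴ + y⁵) has coefficients 1,1,1,1,1,1,0,0,0,0 for degrees 0…9.
Finally multiplying by (3 + y + 2y² - y³ + y⁴), the product of all factors after the first has coefficients 3,4,6,5,6,6,3,2,0,1 for degrees 0…9.
[y⁹] = 1·1 + 1·0 + 1·2 + 1·3 + 1·6 = 12.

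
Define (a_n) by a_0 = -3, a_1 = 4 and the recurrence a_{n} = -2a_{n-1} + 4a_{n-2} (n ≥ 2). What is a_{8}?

-20736

The ordinary generating function has denominator 1 + 2q - 4q^2.
Iterating the recurrence: a_0,…,a_{8} = -3, 4, -20, 56, -192, 608, -1984, 6400, -20736.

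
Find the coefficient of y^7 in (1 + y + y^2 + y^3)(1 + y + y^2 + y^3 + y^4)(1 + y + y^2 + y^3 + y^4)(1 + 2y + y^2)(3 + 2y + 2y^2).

(1 + y + y^2 + y^3) has coefficients 1,1,1,1 for degrees 0…3.
(1 + y + y^2 + y^3 + y^4) has coefficients 1,1,1,1,1,0,0,0 for degrees 0…7.
Multiplying by (1 + y + y^2 + y^3 + y^4) gives running coefficients 1,2,3,4,5,4,3,2 for degrees 0…7.
Multiplying by (1 + 2y + y^2) gives running coefficients 1,4,8,12,16,18,16,12 for degrees 0…7.
Finally multiplying by (3 + 2y + 2y^2), the product of all factors after the first has coefficients 3,14,34,60,88,110,116,104 for degrees 0…7.
[y^7] = 1·104 + 1·116 + 1·110 + 1·88 = 418.

418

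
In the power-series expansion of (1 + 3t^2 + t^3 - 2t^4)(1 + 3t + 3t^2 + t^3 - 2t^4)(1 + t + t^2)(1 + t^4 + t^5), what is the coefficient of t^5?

24

(1 + 3t^2 + t^3 - 2t^4) has coefficients 1,0,3,1,-2 for degrees 0…4.
(1 + 3t + 3t^2 + t^3 - 2t^4) has coefficients 1,3,3,1,-2,0 for degrees 0…5.
Multiplying by (1 + t + t^2) gives running coefficients 1,4,7,7,2,-1 for degrees 0…5.
Finally multiplying by (1 + t^4 + t^5), the product of all factors after the first has coefficients 1,4,7,7,3,4 for degrees 0…5.
[t^5] = 1·4 + 3·7 + 1·7 − 2·4 = 24.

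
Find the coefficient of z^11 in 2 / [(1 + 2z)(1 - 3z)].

210938

The denominator gives the recurrence a_n = a_(n−1) + 6a_(n−2) for n ≥ 2; the numerator fixes a_0 = 2, a_1 = 2.
Iterating: 2, 2, 14, 26, 110, 266, 926, 2522, 8078, 23210, 71678, 210938, so a_11 = 210938.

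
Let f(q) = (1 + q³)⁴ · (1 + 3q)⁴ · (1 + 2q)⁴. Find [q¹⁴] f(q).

28590

(1 + q³)⁴ has coefficients 1,0,0,4,0,0,6,0,0,4,0,0,1 for degrees 0…12.
(1 + 3q)⁴ has coefficients 1,12,54,108,81,0,0,0,0,0,0,0,0,0,0 for degrees 0…14.
Finally multiplying by (1 + 2q)⁴, the product of all factors after the first has coefficients 1,20,174,860,2641,5160,6264,4320,1296,0,0,0,0,0,0 for degrees 0…14.
[q¹⁴] = 1·0 + 4·0 + 6·1296 + 4·5160 + 1·174 = 28590.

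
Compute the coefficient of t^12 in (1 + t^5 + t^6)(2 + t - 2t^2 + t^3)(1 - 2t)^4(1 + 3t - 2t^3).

230

(1 + t^5 + t^6) has coefficients 1,0,0,0,0,1,1 for degrees 0…6.
(2 + t - 2t^2 + t^3) has coefficients 2,1,-2,1,0,0,0,0,0,0,0,0,0 for degrees 0…12.
Multiplying by (1 - 2t)^4 gives running coefficients 2,-15,38,-23,-56,104,-64,16,0,0,0,0,0 for degrees 0…12.
Finally multiplying by (1 + 3t - 2t^3), the product of all factors after the first has coefficients 2,-9,-7,87,-95,-140,294,-64,-160,128,-32,0,0 for degrees 0…12.
[t^12] = 1·0 + 1·(-64) + 1·294 = 230.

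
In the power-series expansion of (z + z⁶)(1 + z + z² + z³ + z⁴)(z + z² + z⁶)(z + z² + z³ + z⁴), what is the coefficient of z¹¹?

12

(z + z⁶) has coefficients 0,1,0,0,0,0,1 for degrees 0…6.
(1 + z + z² + z³ + z⁴) has coefficients 1,1,1,1,1,0,0,0,0,0,0,0 for degrees 0…11.
Multiplying by (z + z² + z⁶) gives running coefficients 0,1,2,2,2,2,2,1,1,1,1,0 for degrees 0…11.
Finally multiplying by (z + z² + z³ + z⁴), the product of all factors after the first has coefficients 0,0,1,3,5,7,8,8,7,6,5,4 for degrees 0…11.
[z¹¹] = 1·5 + 1·7 = 12.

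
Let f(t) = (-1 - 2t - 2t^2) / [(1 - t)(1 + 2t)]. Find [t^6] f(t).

The denominator gives the recurrence a_n = −a_(n−1) + 2a_(n−2) for n ≥ 3; the numerator fixes a_0 = -1, a_1 = -1, a_2 = -3.
Iterating: -1, -1, -3, 1, -7, 9, -23, so a_6 = -23.

-23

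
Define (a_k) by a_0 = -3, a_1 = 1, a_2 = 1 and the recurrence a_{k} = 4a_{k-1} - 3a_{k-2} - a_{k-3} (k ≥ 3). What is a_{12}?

49371

The ordinary generating function has denominator 1 - 4z + 3z^2 + z^3.
Iterating the recurrence: a_0,…,a_{12} = -3, 1, 1, 4, 12, 35, 100, 283, 797, 2239, 6282, 17614, 49371.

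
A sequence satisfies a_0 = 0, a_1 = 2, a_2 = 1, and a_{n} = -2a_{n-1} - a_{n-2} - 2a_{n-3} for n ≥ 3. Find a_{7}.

-28

The ordinary generating function has denominator 1 + 2t + t^2 + 2t^3.
Iterating the recurrence: a_0,…,a_{7} = 0, 2, 1, -4, 3, -4, 13, -28.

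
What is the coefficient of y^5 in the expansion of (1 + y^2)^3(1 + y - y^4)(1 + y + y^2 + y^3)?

(1 + y^2)^3 has coefficients 1,0,3,0,3,0 for degrees 0…5.
(1 + y - y^4) has coefficients 1,1,0,0,-1,0 for degrees 0…5.
Finally multiplying by (1 + y + y^2 + y^3), the product of all factors after the first has coefficients 1,2,2,2,0,-1 for degrees 0…5.
[y^5] = 1·(-1) + 3·2 + 3·2 = 11.

11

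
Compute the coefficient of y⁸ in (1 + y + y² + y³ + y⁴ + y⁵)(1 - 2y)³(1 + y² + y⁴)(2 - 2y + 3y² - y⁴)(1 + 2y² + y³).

8

(1 + y + y² + y³ + y⁴ + y⁵) has coefficients 1,1,1,1,1,1 for degrees 0…5.
(1 - 2y)³ has coefficients 1,-6,12,-8,0,0,0,0,0 for degrees 0…8.
Multiplying by (1 + y² + y⁴) gives running coefficients 1,-6,13,-14,13,-14,12,-8,0 for degrees 0…8.
Multiplying by (2 - 2y + 3y² - y⁴) gives running coefficients 2,-14,41,-72,92,-90,78,-68,39 for degrees 0…8.
Finally multiplying by (1 + 2y² + y³), the product of all factors after the first has coefficients 2,-14,45,-98,160,-193,190,-156,105 for degrees 0…8.
[y⁸] = 1·105 + 1·(-156) + 1·190 + 1·(-193) + 1·160 + 1·(-98) = 8.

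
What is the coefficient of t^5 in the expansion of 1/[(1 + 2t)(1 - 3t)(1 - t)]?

210

Partial fractions give a closed form: a_n = (4/15)·(-2)^n + (9/10)·3^n + (-1/6)·1^n.
At n = 5: a_5 = 210.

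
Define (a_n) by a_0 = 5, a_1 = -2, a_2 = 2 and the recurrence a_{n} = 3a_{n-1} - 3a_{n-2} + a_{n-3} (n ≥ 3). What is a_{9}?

The ordinary generating function has denominator 1 - 3z + 3z^2 - z^3.
Iterating the recurrence: a_0,…,a_{9} = 5, -2, 2, 17, 43, 80, 128, 187, 257, 338.

338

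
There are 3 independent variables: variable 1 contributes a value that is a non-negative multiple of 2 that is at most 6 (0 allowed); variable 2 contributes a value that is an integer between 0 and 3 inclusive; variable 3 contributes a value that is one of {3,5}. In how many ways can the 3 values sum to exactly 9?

The generating function for the choices is (1 + y^2 + y^4 + y^6)·(1 + y + y^2 + y^3)·(y^3 + y^5); the count is [y^9].
(1 + y^2 + y^4 + y^6) has coefficients 1,0,1,0,1,0,1 for degrees 0…6.
(1 + y + y^2 + y^3) has coefficients 1,1,1,1,0,0,0,0,0,0 for degrees 0…9.
Finally multiplying by (y^3 + y^5), the product of all factors after the first has coefficients 0,0,0,1,1,2,2,1,1,0 for degrees 0…9.
[y^9] = 1·0 + 1·1 + 1·2 + 1·1 = 4.

4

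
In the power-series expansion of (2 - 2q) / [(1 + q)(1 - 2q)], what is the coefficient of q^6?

Partial fractions give a closed form: a_n = (4/3)·(-1)^n + (2/3)·2^n.
At n = 6: a_6 = 44.

44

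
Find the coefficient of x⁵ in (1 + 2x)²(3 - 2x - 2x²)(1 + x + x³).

-6

(1 + 2x)² has coefficients 1,4,4 for degrees 0…2.
(3 - 2x - 2x²) has coefficients 3,-2,-2,0,0,0 for degrees 0…5.
Finally multiplying by (1 + x + x³), the product of all factors after the first has coefficients 3,1,-4,1,-2,-2 for degrees 0…5.
[x⁵] = 1·(-2) + 4·(-2) + 4·1 = -6.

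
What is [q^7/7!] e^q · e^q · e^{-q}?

The EGF product rule gives c_7 = Σ_{k_1+k_2+k_3=7} C(7; k_1,k_2,k_3) · ∏ g_i(k_i), where e^q gives (1)^k; e^q gives (1)^k; e^{-q} gives (-1)^k.
g_1(k) for k = 0…7: 1, 1, 1, 1, 1, 1, 1, 1.
g_2(k) for k = 0…7: 1, 1, 1, 1, 1, 1, 1, 1.
g_3(k) for k = 0…7: 1, -1, 1, -1, 1, -1, 1, -1.
First combine the last two factors: h(k) = Σ_j C(k,j)·g_2(j)·g_3(k−j) for k = 0…7: 1, 0, 0, 0, 0, 0, 0, 0.
c_7 = Σ_k C(7,k)·g_1(k)·h(7−k) = 1·1·1 = 1.

1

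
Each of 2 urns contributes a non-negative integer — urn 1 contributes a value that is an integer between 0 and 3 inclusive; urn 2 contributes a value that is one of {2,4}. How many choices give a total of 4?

The generating function for the choices is (1 + t + t^2 + t^3)·(t^2 + t^4); the count is [t^4].
(1 + t + t^2 + t^3) has coefficients 1,1,1,1 for degrees 0…3.
(t^2 + t^4) has coefficients 0,0,1,0,1 for degrees 0…4.
[t^4] = 1·1 + 1·0 + 1·1 + 1·0 = 2.

2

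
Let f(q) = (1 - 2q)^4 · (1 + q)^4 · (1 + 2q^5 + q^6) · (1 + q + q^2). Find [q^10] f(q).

-3

(1 - 2q)^4 has coefficients 1,-8,24,-32,16 for degrees 0…4.
(1 + q)^4 has coefficients 1,4,6,4,1,0,0,0,0,0,0 for degrees 0…10.
Multiplying by (1 + 2q^5 + q^6) gives running coefficients 1,4,6,4,1,2,9,16,14,6,1 for degrees 0…10.
Finally multiplying by (1 + q + q^2), the product of all factors after the first has coefficients 1,5,11,14,11,7,12,27,39,36,21 for degrees 0…10.
[q^10] = 1·21 − 8·36 + 24·39 − 32·27 + 16·12 = -3.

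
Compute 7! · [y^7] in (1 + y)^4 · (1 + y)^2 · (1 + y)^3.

The EGF product rule gives c_7 = Σ_{k_1+k_2+k_3=7} C(7; k_1,k_2,k_3) · ∏ g_i(k_i), where (1+y)^4 gives the falling factorial (4)_k; (1+y)^2 gives the falling factorial (2)_k; (1+y)^3 gives the falling factorial (3)_k.
g_1(k) for k = 0…7: 1, 4, 12, 24, 24, 0, 0, 0.
g_2(k) for k = 0…7: 1, 2, 2, 0, 0, 0, 0, 0.
g_3(k) for k = 0…7: 1, 3, 6, 6, 0, 0, 0, 0.
First combine the last two factors: h(k) = Σ_j C(k,j)·g_2(j)·g_3(k−j) for k = 0…7: 1, 5, 20, 60, 120, 120, 0, 0.
c_7 = Σ_k C(7,k)·g_1(k)·h(7−k) = 21·12·120 + 35·24·120 + 35·24·60 = 30240 + 100800 + 50400 = 181440.

181440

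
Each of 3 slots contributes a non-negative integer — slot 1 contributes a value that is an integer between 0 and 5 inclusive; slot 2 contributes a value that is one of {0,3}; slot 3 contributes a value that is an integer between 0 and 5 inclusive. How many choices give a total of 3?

5

The generating function for the choices is (1 + z + z² + z³ + z⁴ + z⁵)·(1 + z³)·(1 + z + z² + z³ + z⁴ + z⁵); the count is [z³].
(1 + z + z² + z³ + z⁴ + z⁵) has coefficients 1,1,1,1 for degrees 0…3.
(1 + z³) has coefficients 1,0,0,1 for degrees 0…3.
Finally multiplying by (1 + z + z² + z³ + z⁴ + z⁵), the product of all factors after the first has coefficients 1,1,1,2 for degrees 0…3.
[z³] = 1·2 + 1·1 + 1·1 + 1·1 = 5.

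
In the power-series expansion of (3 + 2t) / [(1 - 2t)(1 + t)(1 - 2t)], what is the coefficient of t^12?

142905

The denominator gives the recurrence a_n = 3a_(n−1) − 4a_(n−3) for n ≥ 3; the numerator fixes a_0 = 3, a_1 = 11, a_2 = 33.
Iterating: 3, 11, 33, 87, 217, 519, 1209, 2759, 6201, 13767, 30265, 65991, 142905, so a_12 = 142905.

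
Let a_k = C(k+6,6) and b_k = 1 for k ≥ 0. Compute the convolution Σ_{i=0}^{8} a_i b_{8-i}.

6435

Write out a_i and b_{8-i} for i = 0,…,8 and sum the products.
Σ = 1·1 + 7·1 + 28·1 + 84·1 + 210·1 + 462·1 + 924·1 + 1716·1 + 3003·1 = 6435.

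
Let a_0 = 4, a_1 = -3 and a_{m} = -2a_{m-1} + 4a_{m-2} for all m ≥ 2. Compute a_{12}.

2342912

The ordinary generating function has denominator 1 + 2t - 4t^2.
Iterating the recurrence: a_0,…,a_{12} = 4, -3, 22, -56, 200, -624, 2048, -6592, 21376, -69120, 223744, -723968, 2342912.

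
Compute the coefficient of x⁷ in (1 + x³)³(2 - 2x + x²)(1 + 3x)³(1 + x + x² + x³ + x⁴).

(1 + x³)³ has coefficients 1,0,0,3,0,0,3,0 for degrees 0…7.
(2 - 2x + x²) has coefficients 2,-2,1,0,0,0,0,0 for degrees 0…7.
Multiplying by (1 + 3x)³ gives running coefficients 2,16,37,9,-27,27,0,0 for degrees 0…7.
Finally multiplying by (1 + x + x² + x³ + x⁴), the product of all factors after the first has coefficients 2,18,55,64,37,62,46,9 for degrees 0…7.
[x⁷] = 1·9 + 3·37 + 3·18 = 174.

174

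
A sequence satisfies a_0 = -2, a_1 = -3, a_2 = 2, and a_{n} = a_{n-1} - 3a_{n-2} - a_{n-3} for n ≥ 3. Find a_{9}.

The ordinary generating function has denominator 1 - y + 3y^2 + y^3.
Iterating the recurrence: a_0,…,a_{9} = -2, -3, 2, 13, 10, -31, -74, 9, 262, 309.

309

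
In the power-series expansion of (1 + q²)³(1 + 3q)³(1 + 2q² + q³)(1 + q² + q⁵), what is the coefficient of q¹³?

(1 + q²)³ has coefficients 1,0,3,0,3,0,1 for degrees 0…6.
(1 + 3q)³ has coefficients 1,9,27,27,0,0,0,0,0,0,0,0,0,0 for degrees 0…13.
Multiplying by (1 + 2q² + q³) gives running coefficients 1,9,29,46,63,81,27,0,0,0,0,0,0,0 for degrees 0…13.
Finally multiplying by (1 + q² + q⁵), the product of all factors after the first has coefficients 1,9,30,55,92,128,99,110,73,63,81,27,0,0 for degrees 0…13.
[q¹³] = 1·0 + 3·27 + 3·63 + 1·110 = 380.

380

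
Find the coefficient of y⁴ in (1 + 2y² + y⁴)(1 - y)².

(1 + 2y² + y⁴) has coefficients 1,0,2,0,1 for degrees 0…4.
(1 - y)² has coefficients 1,-2,1,0,0 for degrees 0…4.
[y⁴] = 1·0 + 2·1 + 1·1 = 3.

3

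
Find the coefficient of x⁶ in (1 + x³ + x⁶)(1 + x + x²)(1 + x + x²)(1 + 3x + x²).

(1 + x³ + x⁶) has coefficients 1,0,0,1,0,0,1 for degrees 0…6.
(1 + x + x²) has coefficients 1,1,1,0,0,0,0 for degrees 0…6.
Multiplying by (1 + x + x²) gives running coefficients 1,2,3,2,1,0,0 for degrees 0…6.
Finally multiplying by (1 + 3x + x²), the product of all factors after the first has coefficients 1,5,10,13,10,5,1 for degrees 0…6.
[x⁶] = 1·1 + 1·13 + 1·1 = 15.

15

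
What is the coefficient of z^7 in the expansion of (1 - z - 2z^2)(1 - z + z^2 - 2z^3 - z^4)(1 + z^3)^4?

(1 - z - 2z^2) has coefficients 1,-1,-2 for degrees 0…2.
(1 - z + z^2 - 2z^3 - z^4) has coefficients 1,-1,1,-2,-1,0,0,0 for degrees 0…7.
Finally multiplying by (1 + z^3)^4, the product of all factors after the first has coefficients 1,-1,1,2,-5,4,-2,-10 for degrees 0…7.
[z^7] = 1·(-10) − 1·(-2) − 2·4 = -16.

-16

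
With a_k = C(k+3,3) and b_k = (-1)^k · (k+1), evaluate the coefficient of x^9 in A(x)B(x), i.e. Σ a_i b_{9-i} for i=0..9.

70

Write out a_i and b_{9-i} for i = 0,…,9 and sum the products.
Σ = 1·(-10) + 4·9 + 10·(-8) + 20·7 + 35·(-6) + 56·5 + 84·(-4) + 120·3 + 165·(-2) + 220·1 = 70.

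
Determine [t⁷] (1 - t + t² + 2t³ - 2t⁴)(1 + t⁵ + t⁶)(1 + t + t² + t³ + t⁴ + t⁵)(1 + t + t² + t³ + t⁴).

9

(1 - t + t² + 2t³ - 2t⁴) has coefficients 1,-1,1,2,-2 for degrees 0…4.
(1 + t⁵ + t⁶) has coefficients 1,0,0,0,0,1,1,0 for degrees 0…7.
Multiplying by (1 + t + t² + t³ + t⁴ + t⁵) gives running coefficients 1,1,1,1,1,2,2,2 for degrees 0…7.
Finally multiplying by (1 + t + t² + t³ + t⁴), the product of all factors after the first has coefficients 1,2,3,4,5,6,7,8 for degrees 0…7.
[t⁷] = 1·8 − 1·7 + 1·6 + 2·5 − 2·4 = 9.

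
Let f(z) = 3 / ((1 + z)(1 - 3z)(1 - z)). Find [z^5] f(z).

Partial fractions give a closed form: a_n = (3/8)·(-1)^n + (27/8)·3^n + (-3/4)·1^n.
At n = 5: a_5 = 819.

819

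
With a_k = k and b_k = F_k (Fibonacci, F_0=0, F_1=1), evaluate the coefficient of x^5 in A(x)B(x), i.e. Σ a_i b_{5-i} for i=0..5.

The convolution is the x^5 coefficient of A(x)B(x).
Σ = 0·5 + 1·3 + 2·2 + 3·1 + 4·1 + 5·0 = 14.

14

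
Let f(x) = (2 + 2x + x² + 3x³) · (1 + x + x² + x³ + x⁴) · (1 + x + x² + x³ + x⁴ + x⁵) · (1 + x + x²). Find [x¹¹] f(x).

(2 + 2x + x² + 3x³) has coefficients 2,2,1,3 for degrees 0…3.
(1 + x + x² + x³ + x⁴) has coefficients 1,1,1,1,1,0,0,0,0,0,0,0 for degrees 0…11.
Multiplying by (1 + x + x² + x³ + x⁴ + x⁵) gives running coefficients 1,2,3,4,5,5,4,3,2,1,0,0 for degrees 0…11.
Finally multiplying by (1 + x + x²), the product of all factors after the first has coefficients 1,3,6,9,12,14,14,12,9,6,3,1 for degrees 0…11.
[x¹¹] = 2·1 + 2·3 + 1·6 + 3·9 = 41.

41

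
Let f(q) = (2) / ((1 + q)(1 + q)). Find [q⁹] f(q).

The denominator gives the recurrence a_n = −2a_(n−1) − a_(n−2) for n ≥ 2; the numerator fixes a_0 = 2, a_1 = -4.
Iterating: 2, -4, 6, -8, 10, -12, 14, -16, 18, -20, so a_9 = -20.

-20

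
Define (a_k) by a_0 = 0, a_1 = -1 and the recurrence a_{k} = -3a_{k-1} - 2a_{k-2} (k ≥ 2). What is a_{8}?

The ordinary generating function has denominator 1 + 3z + 2z^2.
Iterating the recurrence: a_0,…,a_{8} = 0, -1, 3, -7, 15, -31, 63, -127, 255.

255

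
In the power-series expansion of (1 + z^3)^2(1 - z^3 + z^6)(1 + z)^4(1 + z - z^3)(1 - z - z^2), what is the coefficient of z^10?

(1 + z^3)^2 has coefficients 1,0,0,2,0,0,1 for degrees 0…6.
(1 - z^3 + z^6) has coefficients 1,0,0,-1,0,0,1,0,0,0,0 for degrees 0…10.
Multiplying by (1 + z)^4 gives running coefficients 1,4,6,3,-3,-6,-3,3,6,4,1 for degrees 0…10.
Multiplying by (1 + z - z^3) gives running coefficients 1,5,10,8,-4,-15,-12,3,15,13,2 for degrees 0…10.
Finally multiplying by (1 - z - z^2), the product of all factors after the first has coefficients 1,4,4,-7,-22,-19,7,30,24,-5,-26 for degrees 0…10.
[z^10] = 1·(-26) + 2·30 + 1·(-22) = 12.

12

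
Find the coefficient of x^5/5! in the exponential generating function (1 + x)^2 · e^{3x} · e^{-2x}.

31

The EGF product rule gives c_5 = Σ_{k_1+k_2+k_3=5} C(5; k_1,k_2,k_3) · ∏ g_i(k_i), where (1+x)^2 gives the falling factorial (2)_k; e^{3x} gives (3)^k; e^{-2x} gives (-2)^k.
g_1(k) for k = 0…5: 1, 2, 2, 0, 0, 0.
g_2(k) for k = 0…5: 1, 3, 9, 27, 81, 243.
g_3(k) for k = 0…5: 1, -2, 4, -8, 16, -32.
First combine the last two factors: h(k) = Σ_j C(k,j)·g_2(j)·g_3(k−j) for k = 0…5: 1, 1, 1, 1, 1, 1.
c_5 = Σ_k C(5,k)·g_1(k)·h(5−k) = 1·1·1 + 5·2·1 + 10·2·1 = 1 + 10 + 20 = 31.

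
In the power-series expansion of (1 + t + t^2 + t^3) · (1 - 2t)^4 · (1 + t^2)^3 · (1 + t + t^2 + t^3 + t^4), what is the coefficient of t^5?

-27

(1 + t + t^2 + t^3) has coefficients 1,1,1,1 for degrees 0…3.
(1 - 2t)^4 has coefficients 1,-8,24,-32,16,0 for degrees 0…5.
Multiplying by (1 + t^2)^3 gives running coefficients 1,-8,27,-56,91,-120 for degrees 0…5.
Finally multiplying by (1 + t + t^2 + t^3 + t^4), the product of all factors after the first has coefficients 1,-7,20,-36,55,-66 for degrees 0…5.
[t^5] = 1·(-66) + 1·55 + 1·(-36) + 1·20 = -27.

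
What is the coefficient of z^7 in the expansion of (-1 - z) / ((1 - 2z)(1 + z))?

Partial fractions give a closed form: a_n = (-1)·2^n.
At n = 7: a_7 = -128.

-128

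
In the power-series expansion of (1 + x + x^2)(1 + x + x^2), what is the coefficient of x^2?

(1 + x + x^2) has coefficients 1,1,1 for degrees 0…2.
(1 + x + x^2) has coefficients 1,1,1 for degrees 0…2.
[x^2] = 1·1 + 1·1 + 1·1 = 3.

3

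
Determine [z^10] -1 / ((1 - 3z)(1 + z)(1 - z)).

Partial fractions give a closed form: a_n = (-9/8)·3^n + (-1/8)·(-1)^n + (1/4)·1^n.
At n = 10: a_10 = -66430.

-66430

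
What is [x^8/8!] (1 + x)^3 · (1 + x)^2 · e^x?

The EGF product rule gives c_8 = Σ_{k_1+k_2+k_3=8} C(8; k_1,k_2,k_3) · ∏ g_i(k_i), where (1+x)^3 gives the falling factorial (3)_k; (1+x)^2 gives the falling factorial (2)_k; e^x gives (1)^k.
g_1(k) for k = 0…8: 1, 3, 6, 6, 0, 0, 0, 0, 0.
g_2(k) for k = 0…8: 1, 2, 2, 0, 0, 0, 0, 0, 0.
g_3(k) for k = 0…8: 1, 1, 1, 1, 1, 1, 1, 1, 1.
First combine the last two factors: h(k) = Σ_j C(k,j)·g_2(j)·g_3(k−j) for k = 0…8: 1, 3, 7, 13, 21, 31, 43, 57, 73.
c_8 = Σ_k C(8,k)·g_1(k)·h(8−k) = 1·1·73 + 8·3·57 + 28·6·43 + 56·6·31 = 73 + 1368 + 7224 + 10416 = 19081.

19081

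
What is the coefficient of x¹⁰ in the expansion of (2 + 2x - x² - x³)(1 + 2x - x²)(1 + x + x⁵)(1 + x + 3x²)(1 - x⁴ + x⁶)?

5

(2 + 2x - x² - x³) has coefficients 2,2,-1,-1 for degrees 0…3.
(1 + 2x - x²) has coefficients 1,2,-1,0,0,0,0,0,0,0,0 for degrees 0…10.
Multiplying by (1 + x + x⁵) gives running coefficients 1,3,1,-1,0,1,2,-1,0,0,0 for degrees 0…10.
Multiplying by (1 + x + 3x²) gives running coefficients 1,4,7,9,2,-2,3,4,5,-3,0 for degrees 0…10.
Finally multiplying by (1 - x⁴ + x⁶), the product of all factors after the first has coefficients 1,4,7,9,1,-6,-3,-1,10,8,-1 for degrees 0…10.
[x¹⁰] = 2·(-1) + 2·8 − 1·10 − 1·(-1) = 5.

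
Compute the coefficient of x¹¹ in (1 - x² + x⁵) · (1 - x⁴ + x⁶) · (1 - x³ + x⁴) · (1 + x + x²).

(1 - x² + x⁵) has coefficients 1,0,-1,0,0,1 for degrees 0…5.
(1 - x⁴ + x⁶) has coefficients 1,0,0,0,-1,0,1,0,0,0,0,0 for degrees 0…11.
Multiplying by (1 - x³ + x⁴) gives running coefficients 1,0,0,-1,0,0,1,1,-1,-1,1,0 for degrees 0…11.
Finally multiplying by (1 + x + x²), the product of all factors after the first has coefficients 1,1,1,-1,-1,-1,1,2,1,-1,-1,0 for degrees 0…11.
[x¹¹] = 1·0 − 1·(-1) + 1·1 = 2.

2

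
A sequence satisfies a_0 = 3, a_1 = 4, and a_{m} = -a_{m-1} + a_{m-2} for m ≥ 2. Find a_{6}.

-17

The ordinary generating function has denominator 1 + z - z^2.
Iterating the recurrence: a_0,…,a_{6} = 3, 4, -1, 5, -6, 11, -17.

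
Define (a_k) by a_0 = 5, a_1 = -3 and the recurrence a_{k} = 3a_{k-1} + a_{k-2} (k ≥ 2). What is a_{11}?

-210258

The ordinary generating function has denominator 1 - 3t - t^2.
Iterating the recurrence: a_0,…,a_{11} = 5, -3, -4, -15, -49, -162, -535, -1767, -5836, -19275, -63661, -210258.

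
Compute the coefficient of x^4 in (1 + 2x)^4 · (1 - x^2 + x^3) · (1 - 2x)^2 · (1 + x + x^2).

-48

(1 + 2x)^4 has coefficients 1,8,24,32,16 for degrees 0…4.
(1 - x^2 + x^3) has coefficients 1,0,-1,1,0 for degrees 0…4.
Multiplying by (1 - 2x)^2 gives running coefficients 1,-4,3,5,-8 for degrees 0…4.
Finally multiplying by (1 + x + x^2), the product of all factors after the first has coefficients 1,-3,0,4,0 for degrees 0…4.
[x^4] = 1·0 + 8·4 + 24·0 + 32·(-3) + 16·1 = -48.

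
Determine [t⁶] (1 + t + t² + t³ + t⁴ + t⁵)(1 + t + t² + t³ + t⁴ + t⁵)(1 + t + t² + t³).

(1 + t + t² + t³ + t⁴ + t⁵) has coefficients 1,1,1,1,1,1 for degrees 0…5.
(1 + t + t² + t³ + t⁴ + t⁵) has coefficients 1,1,1,1,1,1,0 for degrees 0…6.
Finally multiplying by (1 + t + t² + t³), the product of all factors after the first has coefficients 1,2,3,4,4,4,3 for degrees 0…6.
[t⁶] = 1·3 + 1·4 + 1·4 + 1·4 + 1·3 + 1·2 = 20.

20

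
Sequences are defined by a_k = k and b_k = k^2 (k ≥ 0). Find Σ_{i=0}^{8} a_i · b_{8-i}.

336

Write out a_i and b_{8-i} for i = 0,…,8 and sum the products.
Σ = 0·64 + 1·49 + 2·36 + 3·25 + 4·16 + 5·9 + 6·4 + 7·1 + 8·0 = 336.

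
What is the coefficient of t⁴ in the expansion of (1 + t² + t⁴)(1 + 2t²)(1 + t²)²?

(1 + t² + t⁴) has coefficients 1,0,1,0,1 for degrees 0…4.
(1 + 2t²) has coefficients 1,0,2,0,0 for degrees 0…4.
Finally multiplying by (1 + t²)², the product of all factors after the first has coefficients 1,0,4,0,5 for degrees 0…4.
[t⁴] = 1·5 + 1·4 + 1·1 = 10.

10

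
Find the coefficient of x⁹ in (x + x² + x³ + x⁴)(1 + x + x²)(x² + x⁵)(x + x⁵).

6

(x + x² + x³ + x⁴) has coefficients 0,1,1,1,1 for degrees 0…4.
(1 + x + x²) has coefficients 1,1,1,0,0,0,0,0,0,0 for degrees 0…9.
Multiplying by (x² + x⁵) gives running coefficients 0,0,1,1,1,1,1,1,0,0 for degrees 0…9.
Finally multiplying by (x + x⁵), the product of all factors after the first has coefficients 0,0,0,1,1,1,1,2,2,1 for degrees 0…9.
[x⁹] = 1·2 + 1·2 + 1·1 + 1·1 = 6.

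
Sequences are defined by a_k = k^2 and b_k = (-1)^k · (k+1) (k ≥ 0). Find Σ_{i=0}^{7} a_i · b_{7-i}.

This is [x^7] in the product of the two ordinary generating functions.
Σ = 0·(-8) + 1·7 + 4·(-6) + 9·5 + 16·(-4) + 25·3 + 36·(-2) + 49·1 = 16.

16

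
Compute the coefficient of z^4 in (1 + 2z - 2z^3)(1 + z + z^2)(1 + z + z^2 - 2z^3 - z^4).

(1 + 2z - 2z^3) has coefficients 1,2,0,-2 for degrees 0…3.
(1 + z + z^2) has coefficients 1,1,1,0,0 for degrees 0…4.
Finally multiplying by (1 + z + z^2 - 2z^3 - z^4), the product of all factors after the first has coefficients 1,2,3,0,-2 for degrees 0…4.
[z^4] = 1·(-2) + 2·0 − 2·2 = -6.

-6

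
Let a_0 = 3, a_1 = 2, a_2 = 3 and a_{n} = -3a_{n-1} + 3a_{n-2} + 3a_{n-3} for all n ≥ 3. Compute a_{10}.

-18009

The ordinary generating function has denominator 1 + 3t - 3t^2 - 3t^3.
Iterating the recurrence: a_0,…,a_{10} = 3, 2, 3, 6, -3, 36, -99, 396, -1377, 5022, -18009.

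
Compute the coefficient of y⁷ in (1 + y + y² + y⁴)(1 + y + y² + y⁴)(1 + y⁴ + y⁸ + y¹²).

2

(1 + y + y² + y⁴) has coefficients 1,1,1,0,1 for degrees 0…4.
(1 + y + y² + y⁴) has coefficients 1,1,1,0,1,0,0,0 for degrees 0…7.
Finally multiplying by (1 + y⁴ + y⁸ + y¹²), the product of all factors after the first has coefficients 1,1,1,0,2,1,1,0 for degrees 0…7.
[y⁷] = 1·0 + 1·1 + 1·1 + 1·0 = 2.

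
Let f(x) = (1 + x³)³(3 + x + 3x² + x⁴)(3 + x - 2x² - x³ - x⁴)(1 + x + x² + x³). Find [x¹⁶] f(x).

-22

(1 + x³)³ has coefficients 1,0,0,3,0,0,3,0,0,1 for degrees 0…9.
(3 + x + 3x² + x⁴) has coefficients 3,1,3,0,1,0,0,0,0,0,0,0,0,0,0,0,0 for degrees 0…16.
Multiplying by (3 + x - 2x² - x³ - x⁴) gives running coefficients 9,6,4,-2,-7,-3,-5,-1,-1,0,0,0,0,0,0,0,0 for degrees 0…16.
Finally multiplying by (1 + x + x² + x³), the product of all factors after the first has coefficients 9,15,19,17,1,-8,-17,-16,-10,-7,-2,-1,0,0,0,0,0 for degrees 0…16.
[x¹⁶] = 1·0 + 3·0 + 3·(-2) + 1·(-16) = -22.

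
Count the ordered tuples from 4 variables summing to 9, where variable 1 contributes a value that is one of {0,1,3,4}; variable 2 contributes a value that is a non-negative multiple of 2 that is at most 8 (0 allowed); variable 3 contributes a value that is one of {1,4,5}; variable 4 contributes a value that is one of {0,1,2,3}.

21

The generating function for the choices is (1 + t + t^3 + t^4)·(1 + t^2 + t^4 + t^6 + t^8)·(t + t^4 + t^5)·(1 + t + t^2 + t^3); the count is [t^9].
(1 + t + t^3 + t^4) has coefficients 1,1,0,1,1 for degrees 0…4.
(1 + t^2 + t^4 + t^6 + t^8) has coefficients 1,0,1,0,1,0,1,0,1,0 for degrees 0…9.
Multiplying by (t + t^4 + t^5) gives running coefficients 0,1,0,1,1,2,1,2,1,2 for degrees 0…9.
Finally multiplying by (1 + t + t^2 + t^3), the product of all factors after the first has coefficients 0,1,1,2,3,4,5,6,6,6 for degrees 0…9.
[t^9] = 1·6 + 1·6 + 1·5 + 1·4 = 21.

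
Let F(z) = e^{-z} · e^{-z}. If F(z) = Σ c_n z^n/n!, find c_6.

64

The EGF product rule gives c_6 = Σ_{k_1+k_2=6} C(6; k_1,k_2) · ∏ g_i(k_i), where e^{-z} gives (-1)^k; e^{-z} gives (-1)^k.
g_1(k) for k = 0…6: 1, -1, 1, -1, 1, -1, 1.
g_2(k) for k = 0…6: 1, -1, 1, -1, 1, -1, 1.
c_6 = Σ_k C(6,k)·g_1(k)·g_2(6−k) = 1·1·1 + 6·(-1)·(-1) + 15·1·1 + 20·(-1)·(-1) + 15·1·1 + 6·(-1)·(-1) + 1·1·1 = 1 + 6 + 15 + 20 + 15 + 6 + 1 = 64.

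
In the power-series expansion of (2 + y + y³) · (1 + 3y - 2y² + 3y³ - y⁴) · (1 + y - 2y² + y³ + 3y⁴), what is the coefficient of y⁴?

(2 + y + y³) has coefficients 2,1,0,1 for degrees 0…3.
(1 + 3y - 2y² + 3y³ - y⁴) has coefficients 1,3,-2,3,-1 for degrees 0…4.
Finally multiplying by (1 + y - 2y² + y³ + 3y⁴), the product of all factors after the first has coefficients 1,4,-1,-4,12 for degrees 0…4.
[y⁴] = 2·12 + 1·(-4) + 1·4 = 24.

24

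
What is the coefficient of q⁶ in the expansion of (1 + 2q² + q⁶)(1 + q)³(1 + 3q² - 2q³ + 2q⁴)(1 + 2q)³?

445

(1 + 2q² + q⁶) has coefficients 1,0,2,0,0,0,1 for degrees 0…6.
(1 + q)³ has coefficients 1,3,3,1,0,0,0 for degrees 0…6.
Multiplying by (1 + 3q² - 2q³ + 2q⁴) gives running coefficients 1,3,6,8,5,3,4 for degrees 0…6.
Finally multiplying by (1 + 2q)³, the product of all factors after the first has coefficients 1,9,36,88,149,177,146 for degrees 0…6.
[q⁶] = 1·146 + 2·149 + 1·1 = 445.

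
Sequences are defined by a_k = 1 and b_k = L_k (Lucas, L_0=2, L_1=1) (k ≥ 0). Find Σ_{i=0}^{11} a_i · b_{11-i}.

The convolution is the t^11 coefficient of A(t)B(t).
Σ = 1·199 + 1·123 + 1·76 + 1·47 + 1·29 + 1·18 + 1·11 + 1·7 + 1·4 + 1·3 + 1·1 + 1·2 = 520.

520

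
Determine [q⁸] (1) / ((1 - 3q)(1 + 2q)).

4039

The denominator gives the recurrence a_n = a_(n−1) + 6a_(n−2) for n ≥ 2; the numerator fixes a_0 = 1, a_1 = 1.
Iterating: 1, 1, 7, 13, 55, 133, 463, 1261, 4039, so a_8 = 4039.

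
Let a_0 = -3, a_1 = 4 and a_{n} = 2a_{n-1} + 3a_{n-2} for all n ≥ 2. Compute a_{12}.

The ordinary generating function has denominator 1 - 2q - 3q^2.
Iterating the recurrence: a_0,…,a_{12} = -3, 4, -1, 10, 17, 64, 179, 550, 1637, 4924, 14759, 44290, 132857.

132857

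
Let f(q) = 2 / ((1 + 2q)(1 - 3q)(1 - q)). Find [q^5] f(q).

420

Partial fractions give a closed form: a_n = (8/15)·(-2)^n + (9/5)·3^n + (-1/3)·1^n.
At n = 5: a_5 = 420.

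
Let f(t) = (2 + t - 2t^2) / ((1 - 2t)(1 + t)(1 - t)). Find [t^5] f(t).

85

Partial fractions give a closed form: a_n = (8/3)·2^n + (-1/6)·(-1)^n + (-1/2)·1^n.
At n = 5: a_5 = 85.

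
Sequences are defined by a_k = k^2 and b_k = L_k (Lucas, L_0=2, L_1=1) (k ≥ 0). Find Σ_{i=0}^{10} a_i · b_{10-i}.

2009

This is [x^10] in the product of the two ordinary generating functions.
Σ = 0·123 + 1·76 + 4·47 + 9·29 + 16·18 + 25·11 + 36·7 + 49·4 + 64·3 + 81·1 + 100·2 = 2009.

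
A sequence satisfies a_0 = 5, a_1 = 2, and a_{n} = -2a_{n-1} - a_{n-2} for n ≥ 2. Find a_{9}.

58

The ordinary generating function has denominator 1 + 2x + x^2.
Iterating the recurrence: a_0,…,a_{9} = 5, 2, -9, 16, -23, 30, -37, 44, -51, 58.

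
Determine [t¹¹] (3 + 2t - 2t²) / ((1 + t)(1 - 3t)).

The denominator gives the recurrence a_n = 2a_(n−1) + 3a_(n−2) for n ≥ 3; the numerator fixes a_0 = 3, a_1 = 8, a_2 = 23.
Iterating: 3, 8, 23, 70, 209, 628, 1883, 5650, 16949, 50848, 152543, 457630, so a_11 = 457630.

457630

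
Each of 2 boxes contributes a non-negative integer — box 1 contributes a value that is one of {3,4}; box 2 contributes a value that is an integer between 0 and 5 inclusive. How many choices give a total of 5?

2

The generating function for the choices is (t³ + t⁴)·(1 + t + t² + t³ + t⁴ + t⁵); the count is [t⁵].
(t³ + t⁴) has coefficients 0,0,0,1,1 for degrees 0…4.
(1 + t + t² + t³ + t⁴ + t⁵) has coefficients 1,1,1,1,1,1 for degrees 0…5.
[t⁵] = 1·1 + 1·1 = 2.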